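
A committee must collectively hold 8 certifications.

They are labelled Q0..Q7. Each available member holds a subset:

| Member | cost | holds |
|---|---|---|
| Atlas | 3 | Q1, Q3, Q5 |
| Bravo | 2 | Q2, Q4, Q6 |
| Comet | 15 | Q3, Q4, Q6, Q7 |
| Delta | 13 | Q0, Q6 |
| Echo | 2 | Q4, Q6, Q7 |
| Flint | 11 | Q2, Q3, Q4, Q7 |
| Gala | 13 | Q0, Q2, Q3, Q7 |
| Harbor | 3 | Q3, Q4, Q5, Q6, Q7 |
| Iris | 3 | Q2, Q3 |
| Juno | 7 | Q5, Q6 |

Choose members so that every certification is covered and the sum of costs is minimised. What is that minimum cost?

18

Atlas, Echo, Gala together cover every certification (Atlas ∪ Echo ∪ Gala = {Q0, Q1, Q2, Q3, Q4, Q5, Q6, Q7}); total cost 3 + 2 + 13 = 18.
The greedy pick Harbor, Bravo, Atlas, Delta costs 21; no covering selection beats 18.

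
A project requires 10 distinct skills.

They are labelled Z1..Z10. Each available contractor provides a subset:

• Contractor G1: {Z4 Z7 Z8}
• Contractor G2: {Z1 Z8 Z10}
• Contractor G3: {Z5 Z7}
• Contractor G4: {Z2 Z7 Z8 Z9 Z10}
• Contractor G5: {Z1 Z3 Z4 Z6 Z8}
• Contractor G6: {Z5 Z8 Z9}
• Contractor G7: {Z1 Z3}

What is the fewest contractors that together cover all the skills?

3

G3 and G4 and G5 together: G3 ∪ G4 ∪ G5 = {Z1, Z2, Z3, Z4, Z5, Z6, Z7, Z8, Z9, Z10} — every skill is covered.
Only G4 contains Z2, so G4 is forced; the remaining 5 skills need at least 2 more contractors (each remaining contractor adds at most 4) — so at least 3 contractors are needed, and 3 is optimal.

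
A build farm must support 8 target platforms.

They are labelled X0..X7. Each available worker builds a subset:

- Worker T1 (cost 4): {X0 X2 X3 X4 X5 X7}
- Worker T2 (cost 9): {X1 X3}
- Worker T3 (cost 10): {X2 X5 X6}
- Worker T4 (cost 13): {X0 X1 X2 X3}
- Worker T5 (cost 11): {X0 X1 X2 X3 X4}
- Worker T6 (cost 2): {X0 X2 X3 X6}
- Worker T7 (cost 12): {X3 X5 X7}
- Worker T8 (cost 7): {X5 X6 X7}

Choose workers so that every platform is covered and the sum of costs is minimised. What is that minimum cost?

T1, T2, T6 together cover every platform (T1 ∪ T2 ∪ T6 = {X0, X1, X2, X3, X4, X5, X6, X7}); total cost 4 + 9 + 2 = 15.
No covering selection has total cost below 15.

15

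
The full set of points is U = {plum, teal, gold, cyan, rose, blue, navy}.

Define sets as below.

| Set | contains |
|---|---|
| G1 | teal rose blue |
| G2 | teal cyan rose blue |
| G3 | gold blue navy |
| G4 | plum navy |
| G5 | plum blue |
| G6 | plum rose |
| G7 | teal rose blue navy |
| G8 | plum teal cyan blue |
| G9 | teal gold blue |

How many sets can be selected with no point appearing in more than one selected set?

2

G3, G6 are pairwise disjoint (G3={gold,blue,navy}; G6={plum,rose}).
Every remaining set overlaps one of these, and no 3 of the listed sets are pairwise disjoint, so 2 is the maximum.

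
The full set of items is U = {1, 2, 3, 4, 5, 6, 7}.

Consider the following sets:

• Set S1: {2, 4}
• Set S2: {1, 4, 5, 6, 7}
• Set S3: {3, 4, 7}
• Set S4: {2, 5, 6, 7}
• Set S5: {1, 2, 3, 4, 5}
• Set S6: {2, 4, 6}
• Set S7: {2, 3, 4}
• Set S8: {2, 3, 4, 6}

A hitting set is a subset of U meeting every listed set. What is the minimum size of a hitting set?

2

Take H = {2, 7}. Each listed set contains at least one of these, so H is a hitting set of size 2.
No single item lies in every set, so at least 2 are needed and 2 is optimal.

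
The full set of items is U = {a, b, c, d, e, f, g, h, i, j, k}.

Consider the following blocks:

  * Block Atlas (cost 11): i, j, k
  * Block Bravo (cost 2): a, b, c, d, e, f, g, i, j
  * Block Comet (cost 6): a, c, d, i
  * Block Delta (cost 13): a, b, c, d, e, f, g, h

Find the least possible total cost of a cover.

24

Atlas, Delta together cover every item (Atlas ∪ Delta = {a, b, c, d, e, f, g, h, i, j, k}); total cost 11 + 13 = 24.
The greedy pick Bravo, Atlas, Delta costs 26; no covering selection beats 24.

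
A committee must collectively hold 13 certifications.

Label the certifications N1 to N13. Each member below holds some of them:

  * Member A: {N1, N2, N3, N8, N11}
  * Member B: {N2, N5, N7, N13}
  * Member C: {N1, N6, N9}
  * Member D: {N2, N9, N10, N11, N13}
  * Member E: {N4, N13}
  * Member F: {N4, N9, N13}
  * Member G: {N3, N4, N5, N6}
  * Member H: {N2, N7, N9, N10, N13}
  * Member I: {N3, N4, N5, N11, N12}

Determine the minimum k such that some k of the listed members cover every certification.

Take {A, C, H, I}. Their union is {N1, N2, N3, N4, N5, N6, N7, N8, N9, N10, N11, N12, N13}, which is all 13 certifications.
No 3 of the 9 members cover everything (all 84 combinations miss at least one certification), so 4 is optimal.

4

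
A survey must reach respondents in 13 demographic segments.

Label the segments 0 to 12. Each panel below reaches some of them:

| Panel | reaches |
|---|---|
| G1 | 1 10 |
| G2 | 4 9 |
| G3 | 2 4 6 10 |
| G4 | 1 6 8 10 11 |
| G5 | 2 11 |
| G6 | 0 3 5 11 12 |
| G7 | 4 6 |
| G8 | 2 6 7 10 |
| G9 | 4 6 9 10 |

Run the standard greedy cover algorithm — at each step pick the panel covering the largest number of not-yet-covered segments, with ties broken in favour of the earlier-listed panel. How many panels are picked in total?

Greedy: pick G4 (covers 5 new) → pick G6 (covers 4 new) → pick G2 (covers 2 new) → pick G8 (covers 2 new). Total picks: 4.

4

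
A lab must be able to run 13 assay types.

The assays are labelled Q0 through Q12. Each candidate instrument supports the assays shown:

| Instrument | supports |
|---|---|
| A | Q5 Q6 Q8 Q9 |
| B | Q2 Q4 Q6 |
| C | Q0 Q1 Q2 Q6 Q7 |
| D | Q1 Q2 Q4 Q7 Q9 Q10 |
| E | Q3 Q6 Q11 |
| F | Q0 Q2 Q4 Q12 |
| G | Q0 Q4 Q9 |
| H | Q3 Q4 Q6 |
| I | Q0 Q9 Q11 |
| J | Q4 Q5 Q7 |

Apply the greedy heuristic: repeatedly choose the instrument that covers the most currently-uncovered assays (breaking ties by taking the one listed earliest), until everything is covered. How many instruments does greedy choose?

4

Greedy: pick D (covers 6 new) → pick A (covers 3 new) → pick E (covers 2 new) → pick F (covers 2 new). Total picks: 4.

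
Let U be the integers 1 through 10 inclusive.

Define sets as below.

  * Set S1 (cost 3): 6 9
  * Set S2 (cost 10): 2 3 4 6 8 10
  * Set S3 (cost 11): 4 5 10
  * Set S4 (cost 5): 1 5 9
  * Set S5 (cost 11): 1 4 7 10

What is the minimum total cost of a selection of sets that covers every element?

S2, S4, S5 together cover every element (S2 ∪ S4 ∪ S5 = {1, 2, 3, 4, 5, 6, 7, 8, 9, 10}); total cost 10 + 5 + 11 = 26.
The greedy pick S1, S2, S4, S5 costs 29; no covering selection beats 26.

26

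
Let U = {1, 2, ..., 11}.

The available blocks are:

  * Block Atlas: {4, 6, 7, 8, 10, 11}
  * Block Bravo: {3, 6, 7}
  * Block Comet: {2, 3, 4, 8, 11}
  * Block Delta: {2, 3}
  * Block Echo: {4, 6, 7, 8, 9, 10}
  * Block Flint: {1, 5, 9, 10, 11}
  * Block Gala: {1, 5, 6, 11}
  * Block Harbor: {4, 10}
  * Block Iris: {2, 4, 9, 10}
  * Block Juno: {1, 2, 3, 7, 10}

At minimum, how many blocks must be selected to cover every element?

Delta, Echo, and Gala cover everything between them: the union {1, 2, 3, 4, 5, 6, 7, 8, 9, 10, 11} is all of U.
No 2 of the 10 blocks cover everything (all 45 combinations miss at least one element), so 3 is optimal.

3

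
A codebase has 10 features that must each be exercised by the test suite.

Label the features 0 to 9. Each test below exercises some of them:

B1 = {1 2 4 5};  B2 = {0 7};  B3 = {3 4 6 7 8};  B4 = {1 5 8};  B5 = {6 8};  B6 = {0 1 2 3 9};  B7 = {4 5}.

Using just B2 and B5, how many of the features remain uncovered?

6

Union of B2, B5 = {0, 6, 7, 8}.
Not covered: 1, 2, 3, 4, 5, 9 — 6 features.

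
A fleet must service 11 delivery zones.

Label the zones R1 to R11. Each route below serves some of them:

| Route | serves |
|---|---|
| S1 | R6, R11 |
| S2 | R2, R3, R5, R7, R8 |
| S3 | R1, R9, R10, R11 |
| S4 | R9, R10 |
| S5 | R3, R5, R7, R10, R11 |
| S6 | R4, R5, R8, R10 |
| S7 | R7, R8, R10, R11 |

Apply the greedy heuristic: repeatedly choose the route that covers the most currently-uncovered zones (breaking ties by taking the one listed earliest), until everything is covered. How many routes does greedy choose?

Greedy: pick S2 (covers 5 new) → pick S3 (covers 4 new) → pick S1 (covers 1 new) → pick S6 (covers 1 new). Total picks: 4.

4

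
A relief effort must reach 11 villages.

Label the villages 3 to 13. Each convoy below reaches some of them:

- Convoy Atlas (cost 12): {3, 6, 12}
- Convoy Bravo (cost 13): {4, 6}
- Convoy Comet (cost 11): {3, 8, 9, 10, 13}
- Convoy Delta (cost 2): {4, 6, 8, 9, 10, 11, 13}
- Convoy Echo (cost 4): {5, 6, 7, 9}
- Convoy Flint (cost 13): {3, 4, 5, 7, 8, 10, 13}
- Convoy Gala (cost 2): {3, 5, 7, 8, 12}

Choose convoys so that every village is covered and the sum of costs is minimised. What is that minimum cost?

Delta, Gala together cover every village (Delta ∪ Gala = {3, 4, 5, 6, 7, 8, 9, 10, 11, 12, 13}); total cost 2 + 2 = 4.
No covering selection has total cost below 4.

4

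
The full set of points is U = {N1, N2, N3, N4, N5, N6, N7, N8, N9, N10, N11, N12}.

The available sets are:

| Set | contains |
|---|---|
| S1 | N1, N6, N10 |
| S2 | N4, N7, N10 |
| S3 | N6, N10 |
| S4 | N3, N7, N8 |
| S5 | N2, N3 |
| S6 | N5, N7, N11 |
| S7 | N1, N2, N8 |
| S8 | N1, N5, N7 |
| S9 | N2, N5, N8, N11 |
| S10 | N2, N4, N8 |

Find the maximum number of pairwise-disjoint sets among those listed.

S1, S5, S6 are pairwise disjoint (S1={N1,N6,N10}; S5={N2,N3}; S6={N5,N7,N11}).
Every remaining set overlaps one of these, and no 4 of the listed sets are pairwise disjoint, so 3 is the maximum.

3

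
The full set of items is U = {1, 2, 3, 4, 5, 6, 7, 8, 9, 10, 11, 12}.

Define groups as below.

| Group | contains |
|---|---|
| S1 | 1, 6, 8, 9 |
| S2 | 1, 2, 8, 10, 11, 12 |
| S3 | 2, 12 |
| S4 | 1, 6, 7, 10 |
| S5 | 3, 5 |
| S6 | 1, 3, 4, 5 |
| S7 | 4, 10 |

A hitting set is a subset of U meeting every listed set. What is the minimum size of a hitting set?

4

Take H = {2, 4, 5, 6}. Each listed group contains at least one of these, so H is a hitting set of size 4.
The groups S1, S3, S5, S7 are pairwise disjoint, so any hitting set needs a separate item for each — at least 4. Hence 4 is optimal.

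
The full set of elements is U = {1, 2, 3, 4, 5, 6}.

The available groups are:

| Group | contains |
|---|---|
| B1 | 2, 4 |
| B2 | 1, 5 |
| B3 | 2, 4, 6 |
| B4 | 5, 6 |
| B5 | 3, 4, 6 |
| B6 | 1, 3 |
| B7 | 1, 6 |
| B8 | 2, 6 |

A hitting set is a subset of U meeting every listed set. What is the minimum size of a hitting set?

The 3 elements {1, 2, 6} hit every group.
The groups B1, B4, B6 are pairwise disjoint, so any hitting set needs a separate element for each — at least 3. Hence 3 is optimal.

3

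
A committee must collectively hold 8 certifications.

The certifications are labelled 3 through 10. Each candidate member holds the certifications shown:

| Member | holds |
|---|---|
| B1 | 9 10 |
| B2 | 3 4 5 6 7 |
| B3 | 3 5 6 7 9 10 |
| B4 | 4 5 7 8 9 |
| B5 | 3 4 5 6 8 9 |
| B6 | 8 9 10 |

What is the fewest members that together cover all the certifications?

B3 and B5 together: B3 ∪ B5 = {3, 4, 5, 6, 7, 8, 9, 10} — every certification is covered.
No single member has all 8 certifications (the largest, B3, has 6), so 2 is optimal.

2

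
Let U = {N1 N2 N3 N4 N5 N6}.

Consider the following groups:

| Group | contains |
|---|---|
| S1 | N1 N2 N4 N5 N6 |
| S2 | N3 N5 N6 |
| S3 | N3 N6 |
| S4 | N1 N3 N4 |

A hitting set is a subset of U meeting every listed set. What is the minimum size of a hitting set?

2

Take H = {N1, N3}. Each listed group contains at least one of these, so H is a hitting set of size 2.
No single point lies in every group, so at least 2 are needed and 2 is optimal.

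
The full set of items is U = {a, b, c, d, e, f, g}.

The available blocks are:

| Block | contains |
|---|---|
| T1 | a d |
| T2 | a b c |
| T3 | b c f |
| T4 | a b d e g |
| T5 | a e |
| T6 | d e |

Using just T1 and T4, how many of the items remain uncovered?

2

Union of T1, T4 = {a, b, d, e, g}.
Not covered: c, f — 2 items.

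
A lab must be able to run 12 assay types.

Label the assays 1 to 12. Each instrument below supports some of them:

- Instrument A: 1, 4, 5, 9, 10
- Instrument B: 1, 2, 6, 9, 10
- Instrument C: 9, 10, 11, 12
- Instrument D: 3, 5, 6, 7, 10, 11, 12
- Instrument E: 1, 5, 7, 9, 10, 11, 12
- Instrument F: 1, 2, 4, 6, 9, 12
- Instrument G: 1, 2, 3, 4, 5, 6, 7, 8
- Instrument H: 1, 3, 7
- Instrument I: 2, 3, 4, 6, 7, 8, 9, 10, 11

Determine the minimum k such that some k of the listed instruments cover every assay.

Take {C, G}. Their union is {1, 2, 3, 4, 5, 6, 7, 8, 9, 10, 11, 12}, which is all 12 assays.
No single instrument has all 12 assays (the largest, I, has 9), so 2 is optimal.

2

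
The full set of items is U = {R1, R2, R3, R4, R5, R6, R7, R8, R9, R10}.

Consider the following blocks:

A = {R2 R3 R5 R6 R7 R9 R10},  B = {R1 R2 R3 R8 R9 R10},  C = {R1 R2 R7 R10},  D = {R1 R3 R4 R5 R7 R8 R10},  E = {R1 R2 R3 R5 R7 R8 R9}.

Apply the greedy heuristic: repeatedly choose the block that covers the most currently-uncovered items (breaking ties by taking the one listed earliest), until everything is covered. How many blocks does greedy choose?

2

Greedy: pick A (covers 7 new) → pick D (covers 3 new). Total picks: 2.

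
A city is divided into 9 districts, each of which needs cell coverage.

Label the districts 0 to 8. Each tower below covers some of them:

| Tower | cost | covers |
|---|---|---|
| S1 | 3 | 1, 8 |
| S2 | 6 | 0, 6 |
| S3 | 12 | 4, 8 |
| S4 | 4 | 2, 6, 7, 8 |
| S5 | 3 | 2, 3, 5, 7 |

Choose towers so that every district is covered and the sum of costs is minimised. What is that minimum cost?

24

S1, S2, S3, S5 together cover every district (S1 ∪ S2 ∪ S3 ∪ S5 = {0, 1, 2, 3, 4, 5, 6, 7, 8}); total cost 3 + 6 + 12 + 3 = 24.
No covering selection has total cost below 24.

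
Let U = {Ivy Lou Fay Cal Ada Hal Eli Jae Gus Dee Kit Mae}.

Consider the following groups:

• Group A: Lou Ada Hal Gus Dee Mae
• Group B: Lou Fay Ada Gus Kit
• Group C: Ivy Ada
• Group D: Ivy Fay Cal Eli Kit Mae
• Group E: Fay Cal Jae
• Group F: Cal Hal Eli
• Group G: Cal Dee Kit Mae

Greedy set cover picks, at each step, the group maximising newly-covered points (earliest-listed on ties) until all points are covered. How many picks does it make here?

3

Greedy: pick A (covers 6 new) → pick D (covers 5 new) → pick E (covers 1 new). Total picks: 3.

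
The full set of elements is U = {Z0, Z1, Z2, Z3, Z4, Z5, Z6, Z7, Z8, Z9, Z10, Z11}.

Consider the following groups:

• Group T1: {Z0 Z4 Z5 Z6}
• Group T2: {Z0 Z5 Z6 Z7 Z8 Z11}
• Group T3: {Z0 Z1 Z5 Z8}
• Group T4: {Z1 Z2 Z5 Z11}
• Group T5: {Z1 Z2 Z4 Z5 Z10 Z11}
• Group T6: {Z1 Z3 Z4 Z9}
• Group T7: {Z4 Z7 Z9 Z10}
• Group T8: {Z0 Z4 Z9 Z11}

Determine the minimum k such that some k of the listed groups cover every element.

3

T2, T5, and T6 cover everything between them: the union {Z0, Z1, Z2, Z3, Z4, Z5, Z6, Z7, Z8, Z9, Z10, Z11} is all of U.
Only T6 contains Z3, so T6 is forced; the remaining 8 elements need at least 2 more groups (each remaining group adds at most 6) — so at least 3 groups are needed, and 3 is optimal.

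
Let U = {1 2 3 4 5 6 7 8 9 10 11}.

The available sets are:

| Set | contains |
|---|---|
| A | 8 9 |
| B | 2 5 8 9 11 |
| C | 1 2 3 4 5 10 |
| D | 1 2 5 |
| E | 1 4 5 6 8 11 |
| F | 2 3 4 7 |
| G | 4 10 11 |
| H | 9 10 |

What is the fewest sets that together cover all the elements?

E, F, and H cover everything between them: the union {1, 2, 3, 4, 5, 6, 7, 8, 9, 10, 11} is all of U.
Only E contains 6, so E is forced; the remaining 5 elements need at least 2 more sets (each remaining set adds at most 3) — so at least 3 sets are needed, and 3 is optimal.

3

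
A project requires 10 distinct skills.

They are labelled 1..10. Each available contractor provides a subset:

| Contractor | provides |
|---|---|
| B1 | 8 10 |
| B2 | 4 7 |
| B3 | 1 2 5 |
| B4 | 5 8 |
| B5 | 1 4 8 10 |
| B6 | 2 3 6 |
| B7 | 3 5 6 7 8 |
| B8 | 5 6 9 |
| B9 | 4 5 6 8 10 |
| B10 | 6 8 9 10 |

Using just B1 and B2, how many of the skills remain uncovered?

Union of B1, B2 = {4, 7, 8, 10}.
Not covered: 1, 2, 3, 5, 6, 9 — 6 skills.

6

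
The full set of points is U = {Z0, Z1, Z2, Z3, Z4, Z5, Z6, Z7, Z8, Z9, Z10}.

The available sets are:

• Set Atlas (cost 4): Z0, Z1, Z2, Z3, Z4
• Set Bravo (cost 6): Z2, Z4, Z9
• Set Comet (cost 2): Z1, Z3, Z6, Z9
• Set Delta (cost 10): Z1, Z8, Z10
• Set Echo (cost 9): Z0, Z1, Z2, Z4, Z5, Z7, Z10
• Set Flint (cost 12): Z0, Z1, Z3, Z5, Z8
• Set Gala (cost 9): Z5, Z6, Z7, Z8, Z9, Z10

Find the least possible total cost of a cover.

13

Atlas, Gala together cover every point (Atlas ∪ Gala = {Z0, Z1, Z2, Z3, Z4, Z5, Z6, Z7, Z8, Z9, Z10}); total cost 4 + 9 = 13.
The greedy pick Comet, Atlas, Gala costs 15; no covering selection beats 13.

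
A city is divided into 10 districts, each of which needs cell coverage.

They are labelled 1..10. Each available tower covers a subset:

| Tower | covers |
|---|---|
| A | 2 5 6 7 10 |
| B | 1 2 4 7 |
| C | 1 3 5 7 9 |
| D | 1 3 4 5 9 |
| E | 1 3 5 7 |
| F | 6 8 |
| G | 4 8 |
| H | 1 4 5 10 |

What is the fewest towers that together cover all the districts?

3

A and D and F together: A ∪ D ∪ F = {1, 2, 3, 4, 5, 6, 7, 8, 9, 10} — every district is covered.
No 2 of the 8 towers cover everything (all 28 combinations miss at least one district), so 3 is optimal.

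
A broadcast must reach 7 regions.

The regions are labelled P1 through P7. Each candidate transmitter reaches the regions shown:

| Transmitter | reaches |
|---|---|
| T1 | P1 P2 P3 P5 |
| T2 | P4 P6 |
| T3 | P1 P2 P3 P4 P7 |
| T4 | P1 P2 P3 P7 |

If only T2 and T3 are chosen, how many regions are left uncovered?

Union of T2, T3 = {P1, P2, P3, P4, P6, P7}.
Not covered: P5 — 1 region.

1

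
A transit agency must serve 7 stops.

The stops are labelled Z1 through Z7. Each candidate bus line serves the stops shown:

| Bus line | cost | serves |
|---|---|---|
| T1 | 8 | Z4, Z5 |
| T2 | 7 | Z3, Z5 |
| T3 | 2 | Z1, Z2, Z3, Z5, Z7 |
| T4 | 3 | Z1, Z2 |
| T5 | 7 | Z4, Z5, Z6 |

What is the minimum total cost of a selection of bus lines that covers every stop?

9

T3, T5 together cover every stop (T3 ∪ T5 = {Z1, Z2, Z3, Z4, Z5, Z6, Z7}); total cost 2 + 7 = 9.
No covering selection has total cost below 9.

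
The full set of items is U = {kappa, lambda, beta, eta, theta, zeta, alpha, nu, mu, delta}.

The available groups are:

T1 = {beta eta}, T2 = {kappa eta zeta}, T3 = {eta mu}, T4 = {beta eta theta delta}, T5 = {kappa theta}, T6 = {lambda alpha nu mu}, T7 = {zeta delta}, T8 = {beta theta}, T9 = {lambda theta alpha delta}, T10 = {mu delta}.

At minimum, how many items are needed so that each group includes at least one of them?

H = {eta, theta, alpha, delta} meets every group (each contains at least one member of H), and |H| = 4.
The groups T1, T5, T6, T7 are pairwise disjoint, so any hitting set needs a separate item for each — at least 4. Hence 4 is optimal.

4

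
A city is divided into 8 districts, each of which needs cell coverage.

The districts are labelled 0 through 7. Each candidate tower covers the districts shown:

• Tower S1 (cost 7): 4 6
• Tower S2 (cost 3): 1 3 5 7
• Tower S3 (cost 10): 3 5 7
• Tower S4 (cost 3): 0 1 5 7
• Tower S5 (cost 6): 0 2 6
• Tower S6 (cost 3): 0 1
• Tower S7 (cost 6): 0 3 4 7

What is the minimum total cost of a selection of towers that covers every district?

S4, S5, S7 together cover every district (S4 ∪ S5 ∪ S7 = {0, 1, 2, 3, 4, 5, 6, 7}); total cost 3 + 6 + 6 = 15.
No covering selection has total cost below 15.

15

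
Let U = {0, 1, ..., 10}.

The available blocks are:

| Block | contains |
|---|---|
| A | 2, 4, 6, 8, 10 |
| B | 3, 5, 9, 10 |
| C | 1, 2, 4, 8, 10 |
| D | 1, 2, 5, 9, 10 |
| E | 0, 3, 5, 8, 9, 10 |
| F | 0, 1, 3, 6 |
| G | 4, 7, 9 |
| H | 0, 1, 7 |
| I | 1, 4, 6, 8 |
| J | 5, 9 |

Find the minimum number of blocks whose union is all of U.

3

Take {A, E, H}. Their union is {0, 1, 2, 3, 4, 5, 6, 7, 8, 9, 10}, which is all 11 points.
No 2 of the 10 blocks cover everything (all 45 combinations miss at least one point), so 3 is optimal.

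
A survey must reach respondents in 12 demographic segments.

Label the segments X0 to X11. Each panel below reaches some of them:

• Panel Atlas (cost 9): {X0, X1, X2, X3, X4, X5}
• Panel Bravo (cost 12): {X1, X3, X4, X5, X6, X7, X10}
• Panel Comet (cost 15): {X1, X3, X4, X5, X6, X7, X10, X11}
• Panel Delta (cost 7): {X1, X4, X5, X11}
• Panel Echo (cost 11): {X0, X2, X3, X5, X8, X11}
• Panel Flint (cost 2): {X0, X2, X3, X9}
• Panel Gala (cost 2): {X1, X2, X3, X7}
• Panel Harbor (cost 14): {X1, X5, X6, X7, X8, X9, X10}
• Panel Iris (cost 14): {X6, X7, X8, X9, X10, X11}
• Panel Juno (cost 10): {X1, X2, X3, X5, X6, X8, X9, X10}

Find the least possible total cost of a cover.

21

Delta, Flint, Gala, Juno together cover every segment (Delta ∪ Flint ∪ Gala ∪ Juno = {X0, X1, X2, X3, X4, X5, X6, X7, X8, X9, X10, X11}); total cost 7 + 2 + 2 + 10 = 21.
No covering selection has total cost below 21.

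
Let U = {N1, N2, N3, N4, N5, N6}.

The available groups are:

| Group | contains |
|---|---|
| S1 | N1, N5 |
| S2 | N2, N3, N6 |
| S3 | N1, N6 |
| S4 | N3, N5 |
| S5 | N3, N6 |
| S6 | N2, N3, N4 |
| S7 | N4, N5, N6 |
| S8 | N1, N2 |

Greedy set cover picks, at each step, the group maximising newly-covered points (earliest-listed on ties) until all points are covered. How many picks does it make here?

Greedy: pick S2 (covers 3 new) → pick S1 (covers 2 new) → pick S6 (covers 1 new). Total picks: 3.

3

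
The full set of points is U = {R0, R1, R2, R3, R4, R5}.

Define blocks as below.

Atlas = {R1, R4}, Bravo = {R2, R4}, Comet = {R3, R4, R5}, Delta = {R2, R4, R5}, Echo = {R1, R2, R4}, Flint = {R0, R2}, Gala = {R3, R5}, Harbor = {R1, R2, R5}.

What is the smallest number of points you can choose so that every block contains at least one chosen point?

3

Take H = {R1, R2, R3}. Each listed block contains at least one of these, so H is a hitting set of size 3.
The blocks Atlas, Flint, Gala are pairwise disjoint, so any hitting set needs a separate point for each — at least 3. Hence 3 is optimal.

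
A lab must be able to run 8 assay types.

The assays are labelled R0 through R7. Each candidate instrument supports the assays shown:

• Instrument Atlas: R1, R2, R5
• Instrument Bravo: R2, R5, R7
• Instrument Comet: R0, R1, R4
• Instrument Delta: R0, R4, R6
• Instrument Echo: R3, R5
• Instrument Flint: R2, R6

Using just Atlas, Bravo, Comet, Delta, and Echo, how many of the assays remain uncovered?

Union of Atlas, Bravo, Comet, Delta, Echo = {R0, R1, R2, R3, R4, R5, R6, R7} — that's every assay, so 0 are uncovered.

0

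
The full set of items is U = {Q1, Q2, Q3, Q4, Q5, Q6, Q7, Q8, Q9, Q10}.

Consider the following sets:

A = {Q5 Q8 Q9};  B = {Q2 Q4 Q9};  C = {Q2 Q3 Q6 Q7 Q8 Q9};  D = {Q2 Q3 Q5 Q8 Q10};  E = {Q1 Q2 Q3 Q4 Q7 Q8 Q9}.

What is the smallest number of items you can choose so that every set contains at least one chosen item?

2

Take H = {Q2, Q8}. Each listed set contains at least one of these, so H is a hitting set of size 2.
No single item lies in every set, so at least 2 are needed and 2 is optimal.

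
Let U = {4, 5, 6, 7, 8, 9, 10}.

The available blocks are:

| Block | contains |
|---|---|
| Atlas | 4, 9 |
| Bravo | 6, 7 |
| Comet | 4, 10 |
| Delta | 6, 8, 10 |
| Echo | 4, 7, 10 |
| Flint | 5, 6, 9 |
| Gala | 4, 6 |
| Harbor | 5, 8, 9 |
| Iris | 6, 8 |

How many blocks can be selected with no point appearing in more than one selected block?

Bravo, Comet, Harbor are pairwise disjoint (Bravo={6,7}; Comet={4,10}; Harbor={5,8,9}).
Every remaining block overlaps one of these, and no 4 of the listed blocks are pairwise disjoint, so 3 is the maximum.

3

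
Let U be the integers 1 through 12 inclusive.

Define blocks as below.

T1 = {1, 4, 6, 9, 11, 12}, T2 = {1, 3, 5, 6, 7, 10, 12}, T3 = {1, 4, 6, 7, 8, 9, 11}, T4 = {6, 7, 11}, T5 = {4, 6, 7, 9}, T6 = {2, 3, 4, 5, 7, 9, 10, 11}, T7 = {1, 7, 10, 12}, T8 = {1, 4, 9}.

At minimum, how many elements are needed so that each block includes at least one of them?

2

H = {1, 7} meets every block (each contains at least one member of H), and |H| = 2.
The blocks T4, T8 are pairwise disjoint, so any hitting set needs a separate element for each — at least 2. Hence 2 is optimal.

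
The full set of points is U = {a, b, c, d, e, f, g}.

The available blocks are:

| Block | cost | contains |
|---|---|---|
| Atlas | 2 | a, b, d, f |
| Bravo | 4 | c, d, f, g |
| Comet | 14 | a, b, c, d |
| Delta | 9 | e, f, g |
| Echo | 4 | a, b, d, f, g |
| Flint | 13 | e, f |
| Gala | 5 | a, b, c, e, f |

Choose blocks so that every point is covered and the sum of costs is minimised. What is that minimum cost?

Bravo, Gala together cover every point (Bravo ∪ Gala = {a, b, c, d, e, f, g}); total cost 4 + 5 = 9.
The greedy pick Atlas, Bravo, Gala costs 11; no covering selection beats 9.

9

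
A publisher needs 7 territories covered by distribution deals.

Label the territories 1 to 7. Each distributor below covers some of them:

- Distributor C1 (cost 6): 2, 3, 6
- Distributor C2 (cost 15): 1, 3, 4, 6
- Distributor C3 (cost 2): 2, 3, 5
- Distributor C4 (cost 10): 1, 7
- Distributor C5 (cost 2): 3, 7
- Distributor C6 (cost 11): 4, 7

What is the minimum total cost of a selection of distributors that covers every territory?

C2, C3, C5 together cover every territory (C2 ∪ C3 ∪ C5 = {1, 2, 3, 4, 5, 6, 7}); total cost 15 + 2 + 2 = 19.
No covering selection has total cost below 19.

19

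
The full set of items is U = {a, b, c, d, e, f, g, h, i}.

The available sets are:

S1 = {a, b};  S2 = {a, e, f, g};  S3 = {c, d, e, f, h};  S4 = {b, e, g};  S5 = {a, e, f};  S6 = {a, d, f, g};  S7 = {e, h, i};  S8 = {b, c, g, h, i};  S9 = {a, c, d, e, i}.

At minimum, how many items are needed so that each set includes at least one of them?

T = {a, e, g} meets every set (each contains at least one member of T), and |T| = 3.
No choice of 2 items meets every set, so 3 is the minimum.

3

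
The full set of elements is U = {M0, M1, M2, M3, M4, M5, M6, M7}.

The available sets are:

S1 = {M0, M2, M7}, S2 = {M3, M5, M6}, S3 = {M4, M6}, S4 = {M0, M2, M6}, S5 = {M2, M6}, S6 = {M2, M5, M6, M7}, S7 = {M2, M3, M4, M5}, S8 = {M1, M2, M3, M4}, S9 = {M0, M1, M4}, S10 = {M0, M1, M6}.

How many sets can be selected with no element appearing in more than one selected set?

S1, S2 are pairwise disjoint (S1={M0,M2,M7}; S2={M3,M5,M6}).
Every remaining set overlaps one of these, and no 3 of the listed sets are pairwise disjoint, so 2 is the maximum.

2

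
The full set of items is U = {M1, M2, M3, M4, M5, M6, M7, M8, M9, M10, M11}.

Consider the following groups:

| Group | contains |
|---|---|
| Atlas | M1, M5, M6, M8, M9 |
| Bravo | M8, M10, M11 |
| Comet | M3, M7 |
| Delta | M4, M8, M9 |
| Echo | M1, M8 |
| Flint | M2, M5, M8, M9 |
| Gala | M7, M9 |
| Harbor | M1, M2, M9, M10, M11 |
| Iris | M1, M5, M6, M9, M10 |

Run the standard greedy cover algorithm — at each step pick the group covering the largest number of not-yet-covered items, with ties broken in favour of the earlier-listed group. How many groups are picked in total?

Greedy: pick Atlas (covers 5 new) → pick Harbor (covers 3 new) → pick Comet (covers 2 new) → pick Delta (covers 1 new). Total picks: 4.

4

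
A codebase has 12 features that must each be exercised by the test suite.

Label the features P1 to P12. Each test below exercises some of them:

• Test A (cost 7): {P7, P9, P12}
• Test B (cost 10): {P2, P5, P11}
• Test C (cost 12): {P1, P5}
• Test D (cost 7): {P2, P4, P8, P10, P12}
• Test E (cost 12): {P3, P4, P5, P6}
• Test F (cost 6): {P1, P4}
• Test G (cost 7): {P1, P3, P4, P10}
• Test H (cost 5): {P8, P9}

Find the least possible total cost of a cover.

41

A, B, E, G, H together cover every feature (A ∪ B ∪ E ∪ G ∪ H = {P1, P2, P3, P4, P5, P6, P7, P8, P9, P10, P11, P12}); total cost 7 + 10 + 12 + 7 + 5 = 41.
The greedy pick D, A, G, B, E costs 43; no covering selection beats 41.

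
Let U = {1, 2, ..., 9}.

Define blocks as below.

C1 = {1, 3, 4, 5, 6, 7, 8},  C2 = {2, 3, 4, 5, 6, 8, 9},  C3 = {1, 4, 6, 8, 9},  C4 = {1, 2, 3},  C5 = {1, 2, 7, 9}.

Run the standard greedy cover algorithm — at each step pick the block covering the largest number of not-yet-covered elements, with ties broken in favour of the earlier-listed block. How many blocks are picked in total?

Greedy: pick C1 (covers 7 new) → pick C2 (covers 2 new). Total picks: 2.

2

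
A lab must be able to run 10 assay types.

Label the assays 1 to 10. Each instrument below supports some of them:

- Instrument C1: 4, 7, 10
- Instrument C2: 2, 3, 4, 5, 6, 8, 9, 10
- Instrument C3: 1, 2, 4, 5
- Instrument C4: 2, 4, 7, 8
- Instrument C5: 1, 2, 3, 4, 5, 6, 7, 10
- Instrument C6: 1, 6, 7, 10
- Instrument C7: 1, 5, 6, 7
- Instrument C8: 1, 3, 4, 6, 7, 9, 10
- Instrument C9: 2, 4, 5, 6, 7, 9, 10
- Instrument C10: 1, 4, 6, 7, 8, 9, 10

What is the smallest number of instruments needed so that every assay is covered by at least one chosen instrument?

2

C2 and C5 together: C2 ∪ C5 = {1, 2, 3, 4, 5, 6, 7, 8, 9, 10} — every assay is covered.
No single instrument has all 10 assays (the largest, C2, has 8), so 2 is optimal.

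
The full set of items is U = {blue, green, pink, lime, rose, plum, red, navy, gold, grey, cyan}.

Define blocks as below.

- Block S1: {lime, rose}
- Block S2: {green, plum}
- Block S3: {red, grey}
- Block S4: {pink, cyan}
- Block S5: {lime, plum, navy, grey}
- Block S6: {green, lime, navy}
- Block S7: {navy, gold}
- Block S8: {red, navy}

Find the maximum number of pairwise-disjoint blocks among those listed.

5

S1, S2, S3, S4, S7 are pairwise disjoint (S1={lime,rose}; S2={green,plum}; S3={red,grey}; S4={pink,cyan}; S7={navy,gold}).
Every remaining block overlaps one of these, and no 6 of the listed blocks are pairwise disjoint, so 5 is the maximum.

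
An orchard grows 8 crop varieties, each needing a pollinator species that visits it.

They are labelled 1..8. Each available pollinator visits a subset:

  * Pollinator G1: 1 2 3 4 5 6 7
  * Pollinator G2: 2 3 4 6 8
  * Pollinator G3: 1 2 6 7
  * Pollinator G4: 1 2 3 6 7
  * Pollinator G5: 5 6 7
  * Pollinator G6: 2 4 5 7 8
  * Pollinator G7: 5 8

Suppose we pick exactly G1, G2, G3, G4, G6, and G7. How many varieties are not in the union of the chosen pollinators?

0

Union of G1, G2, G3, G4, G6, G7 = {1, 2, 3, 4, 5, 6, 7, 8} — that's every variety, so 0 are uncovered.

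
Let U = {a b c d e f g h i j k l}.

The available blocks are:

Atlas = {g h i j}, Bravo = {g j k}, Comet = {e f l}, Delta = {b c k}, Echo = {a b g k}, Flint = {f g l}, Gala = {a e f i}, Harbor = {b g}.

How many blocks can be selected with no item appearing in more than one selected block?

Atlas, Comet, Delta are pairwise disjoint (Atlas={g,h,i,j}; Comet={e,f,l}; Delta={b,c,k}).
Every remaining block overlaps one of these, and no 4 of the listed blocks are pairwise disjoint, so 3 is the maximum.

3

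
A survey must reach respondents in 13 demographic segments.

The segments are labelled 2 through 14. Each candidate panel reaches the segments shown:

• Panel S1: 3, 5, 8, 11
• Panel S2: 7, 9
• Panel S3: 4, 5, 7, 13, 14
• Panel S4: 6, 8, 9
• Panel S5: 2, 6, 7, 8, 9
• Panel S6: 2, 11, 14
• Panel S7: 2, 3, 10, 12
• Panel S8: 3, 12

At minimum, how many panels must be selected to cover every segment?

4

Take {S3, S5, S6, S7}. Their union is {2, 3, 4, 5, 6, 7, 8, 9, 10, 11, 12, 13, 14}, which is all 13 segments.
No 3 of the 8 panels cover everything (all 56 combinations miss at least one segment), so 4 is optimal.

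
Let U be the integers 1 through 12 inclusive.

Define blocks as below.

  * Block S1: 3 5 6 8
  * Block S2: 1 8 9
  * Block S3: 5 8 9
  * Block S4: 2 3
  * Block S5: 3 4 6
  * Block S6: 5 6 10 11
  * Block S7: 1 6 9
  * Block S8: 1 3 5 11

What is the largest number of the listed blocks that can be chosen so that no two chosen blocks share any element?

S2, S4, S6 are pairwise disjoint (S2={1,8,9}; S4={2,3}; S6={5,6,10,11}).
Every remaining block overlaps one of these, and no 4 of the listed blocks are pairwise disjoint, so 3 is the maximum.

3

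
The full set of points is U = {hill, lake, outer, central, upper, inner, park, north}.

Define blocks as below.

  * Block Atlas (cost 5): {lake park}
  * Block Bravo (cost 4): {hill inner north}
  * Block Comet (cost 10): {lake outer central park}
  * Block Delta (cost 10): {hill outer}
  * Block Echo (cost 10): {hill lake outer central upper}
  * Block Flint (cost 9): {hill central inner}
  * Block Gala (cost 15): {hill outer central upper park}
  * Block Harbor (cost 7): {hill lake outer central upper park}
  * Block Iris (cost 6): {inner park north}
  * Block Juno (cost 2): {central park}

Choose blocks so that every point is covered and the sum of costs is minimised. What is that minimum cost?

Bravo, Harbor together cover every point (Bravo ∪ Harbor = {hill, lake, outer, central, upper, inner, park, north}); total cost 4 + 7 = 11.
The greedy pick Juno, Bravo, Harbor costs 13; no covering selection beats 11.

11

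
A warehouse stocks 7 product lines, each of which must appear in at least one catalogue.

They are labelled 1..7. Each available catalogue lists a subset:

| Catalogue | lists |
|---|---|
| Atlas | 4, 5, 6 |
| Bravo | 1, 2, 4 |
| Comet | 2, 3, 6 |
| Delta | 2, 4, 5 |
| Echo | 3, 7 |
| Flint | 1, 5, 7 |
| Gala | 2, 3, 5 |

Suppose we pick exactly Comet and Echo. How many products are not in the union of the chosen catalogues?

3

Union of Comet, Echo = {2, 3, 6, 7}.
Not covered: 1, 4, 5 — 3 products.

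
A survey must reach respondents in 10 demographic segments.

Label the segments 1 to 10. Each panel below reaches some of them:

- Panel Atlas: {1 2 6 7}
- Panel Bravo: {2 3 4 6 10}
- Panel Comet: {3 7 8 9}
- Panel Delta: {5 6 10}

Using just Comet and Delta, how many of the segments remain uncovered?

Union of Comet, Delta = {3, 5, 6, 7, 8, 9, 10}.
Not covered: 1, 2, 4 — 3 segments.

3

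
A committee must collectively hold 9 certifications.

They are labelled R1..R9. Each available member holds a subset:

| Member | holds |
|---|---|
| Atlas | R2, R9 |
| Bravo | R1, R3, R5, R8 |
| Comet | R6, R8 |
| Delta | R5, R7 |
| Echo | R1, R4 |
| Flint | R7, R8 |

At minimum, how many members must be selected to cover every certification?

Atlas and Bravo and Comet and Delta and Echo together: Atlas ∪ Bravo ∪ Comet ∪ Delta ∪ Echo = {R1, R2, R3, R4, R5, R6, R7, R8, R9} — every certification is covered.
No 4 of the 6 members cover everything (all 15 combinations miss at least one certification), so 5 is optimal.

5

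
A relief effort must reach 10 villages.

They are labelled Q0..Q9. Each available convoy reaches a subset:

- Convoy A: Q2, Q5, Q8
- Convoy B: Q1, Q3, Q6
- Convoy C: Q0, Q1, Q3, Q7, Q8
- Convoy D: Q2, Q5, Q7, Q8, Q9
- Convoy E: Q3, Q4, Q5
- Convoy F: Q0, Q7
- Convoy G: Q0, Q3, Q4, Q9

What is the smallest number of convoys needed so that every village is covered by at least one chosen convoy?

3

Take {B, D, G}. Their union is {Q0, Q1, Q2, Q3, Q4, Q5, Q6, Q7, Q8, Q9}, which is all 10 villages.
Only B contains Q6, so B is forced; the remaining 7 villages need at least 2 more convoys (each remaining convoy adds at most 5) — so at least 3 convoys are needed, and 3 is optimal.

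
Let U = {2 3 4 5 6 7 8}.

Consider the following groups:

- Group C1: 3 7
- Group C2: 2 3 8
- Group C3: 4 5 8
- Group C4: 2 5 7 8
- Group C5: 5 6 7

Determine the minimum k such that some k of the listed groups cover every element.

3

Take {C2, C3, C5}. Their union is {2, 3, 4, 5, 6, 7, 8}, which is all 7 elements.
Only C3 contains 4, so C3 is forced; the remaining 4 elements need at least 2 more groups (each remaining group adds at most 2) — so at least 3 groups are needed, and 3 is optimal.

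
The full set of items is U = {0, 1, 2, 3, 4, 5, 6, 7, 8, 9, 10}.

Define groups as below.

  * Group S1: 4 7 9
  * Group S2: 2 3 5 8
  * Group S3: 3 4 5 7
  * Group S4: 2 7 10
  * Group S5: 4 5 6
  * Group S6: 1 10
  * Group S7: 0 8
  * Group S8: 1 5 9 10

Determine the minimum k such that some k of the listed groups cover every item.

5

Take {S2, S3, S5, S7, S8}. Their union is {0, 1, 2, 3, 4, 5, 6, 7, 8, 9, 10}, which is all 11 items.
No 4 of the 8 groups cover everything (all 70 combinations miss at least one item), so 5 is optimal.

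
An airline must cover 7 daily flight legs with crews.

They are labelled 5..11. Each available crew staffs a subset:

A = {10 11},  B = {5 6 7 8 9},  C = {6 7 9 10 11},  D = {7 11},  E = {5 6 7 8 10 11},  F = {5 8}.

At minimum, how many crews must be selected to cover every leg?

Take {C, E}. Their union is {5, 6, 7, 8, 9, 10, 11}, which is all 7 legs.
No single crew has all 7 legs (the largest, E, has 6), so 2 is optimal.

2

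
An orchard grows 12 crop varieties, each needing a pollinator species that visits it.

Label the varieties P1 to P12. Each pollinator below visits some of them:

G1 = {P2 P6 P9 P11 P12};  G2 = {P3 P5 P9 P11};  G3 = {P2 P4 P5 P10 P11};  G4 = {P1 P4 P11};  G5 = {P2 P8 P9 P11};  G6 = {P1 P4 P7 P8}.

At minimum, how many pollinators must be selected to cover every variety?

4

Take {G1, G2, G3, G6}. Their union is {P1, P2, P3, P4, P5, P6, P7, P8, P9, P10, P11, P12}, which is all 12 varieties.
Only G3 contains P10, so G3 is forced; the remaining 7 varieties need at least 3 more pollinators (each remaining pollinator adds at most 3) — so at least 4 pollinators are needed, and 4 is optimal.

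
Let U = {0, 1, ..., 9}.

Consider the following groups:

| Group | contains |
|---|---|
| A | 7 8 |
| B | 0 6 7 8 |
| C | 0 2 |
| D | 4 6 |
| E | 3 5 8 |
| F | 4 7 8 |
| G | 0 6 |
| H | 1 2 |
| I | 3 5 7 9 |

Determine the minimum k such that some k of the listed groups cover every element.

B and F and H and I together: B ∪ F ∪ H ∪ I = {0, 1, 2, 3, 4, 5, 6, 7, 8, 9} — every element is covered.
No 3 of the 9 groups cover everything (all 84 combinations miss at least one element), so 4 is optimal.

4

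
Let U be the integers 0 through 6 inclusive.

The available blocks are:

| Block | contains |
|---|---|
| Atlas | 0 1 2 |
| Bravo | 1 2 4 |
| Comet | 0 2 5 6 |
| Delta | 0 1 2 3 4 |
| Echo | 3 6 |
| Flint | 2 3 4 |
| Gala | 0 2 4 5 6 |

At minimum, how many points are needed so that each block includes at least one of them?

The 2 points {2, 6} hit every block.
The blocks Atlas, Echo are pairwise disjoint, so any hitting set needs a separate point for each — at least 2. Hence 2 is optimal.

2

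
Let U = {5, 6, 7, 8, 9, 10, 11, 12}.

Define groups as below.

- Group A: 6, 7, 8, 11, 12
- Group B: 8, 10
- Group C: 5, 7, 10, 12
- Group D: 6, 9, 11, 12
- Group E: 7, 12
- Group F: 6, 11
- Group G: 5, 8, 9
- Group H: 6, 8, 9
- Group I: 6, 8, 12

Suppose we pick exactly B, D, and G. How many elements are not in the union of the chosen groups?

1

Union of B, D, G = {5, 6, 8, 9, 10, 11, 12}.
Not covered: 7 — 1 element.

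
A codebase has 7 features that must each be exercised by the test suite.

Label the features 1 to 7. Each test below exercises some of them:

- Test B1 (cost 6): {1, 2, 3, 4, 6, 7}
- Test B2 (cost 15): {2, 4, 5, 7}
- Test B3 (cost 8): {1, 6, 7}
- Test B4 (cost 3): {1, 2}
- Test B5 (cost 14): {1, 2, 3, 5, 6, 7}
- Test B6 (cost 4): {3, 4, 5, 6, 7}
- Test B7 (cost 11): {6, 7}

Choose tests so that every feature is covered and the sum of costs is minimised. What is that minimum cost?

7

B4, B6 together cover every feature (B4 ∪ B6 = {1, 2, 3, 4, 5, 6, 7}); total cost 3 + 4 = 7.
No covering selection has total cost below 7.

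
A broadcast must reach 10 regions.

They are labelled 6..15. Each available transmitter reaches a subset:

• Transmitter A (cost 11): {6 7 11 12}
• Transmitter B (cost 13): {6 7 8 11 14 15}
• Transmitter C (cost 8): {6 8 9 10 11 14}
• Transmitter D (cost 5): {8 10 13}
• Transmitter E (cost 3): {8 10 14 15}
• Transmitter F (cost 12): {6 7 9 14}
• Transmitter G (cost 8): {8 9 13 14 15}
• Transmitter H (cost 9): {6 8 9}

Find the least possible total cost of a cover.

A, E, G together cover every region (A ∪ E ∪ G = {6, 7, 8, 9, 10, 11, 12, 13, 14, 15}); total cost 11 + 3 + 8 = 22.
The greedy pick E, C, D, A costs 27; no covering selection beats 22.

22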